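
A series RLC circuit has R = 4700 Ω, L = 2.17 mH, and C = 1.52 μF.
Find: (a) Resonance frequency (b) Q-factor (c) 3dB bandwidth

Step 1 — Resonance: ω₀ = 1/√(LC) = 1/√(0.00217·1.52e-06) = 1.741e+04 rad/s.
Step 2 — f₀ = ω₀/(2π) = 2771 Hz.
Step 3 — Series Q: Q = ω₀L/R = 1.741e+04·0.00217/4700 = 0.008039.
Step 4 — Bandwidth: Δω = ω₀/Q = 2.166e+06 rad/s; BW = Δω/(2π) = 3.447e+05 Hz.

(a) f₀ = 2771 Hz  (b) Q = 0.008039  (c) BW = 3.447e+05 Hz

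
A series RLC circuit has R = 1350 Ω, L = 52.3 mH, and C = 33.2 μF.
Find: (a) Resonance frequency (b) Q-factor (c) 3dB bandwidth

Step 1 — Resonance condition Im(Z)=0 gives ω₀ = 1/√(LC).
Step 2 — ω₀ = 1/√(0.0523·3.32e-05) = 758.9 rad/s.
Step 3 — f₀ = ω₀/(2π) = 120.8 Hz.
Step 4 — Series Q: Q = ω₀L/R = 758.9·0.0523/1350 = 0.0294.
Step 5 — 3dB bandwidth: Δω = ω₀/Q = 2.581e+04 rad/s; BW = Δω/(2π) = 4108 Hz.

(a) f₀ = 120.8 Hz  (b) Q = 0.0294  (c) BW = 4108 Hz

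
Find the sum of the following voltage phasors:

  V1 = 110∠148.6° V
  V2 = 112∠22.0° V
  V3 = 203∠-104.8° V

Step 1 — Convert each phasor to rectangular form:
  V1 = 110·(cos(148.6°) + j·sin(148.6°)) = -93.89 + j57.31 V
  V2 = 112·(cos(22.0°) + j·sin(22.0°)) = 103.8 + j41.96 V
  V3 = 203·(cos(-104.8°) + j·sin(-104.8°)) = -51.86 - j196.3 V
Step 2 — Sum components: V_total = -41.9 - j97 V.
Step 3 — Convert to polar: |V_total| = 105.7 V, ∠V_total = -113.4°.

V_total = 105.7∠-113.4° V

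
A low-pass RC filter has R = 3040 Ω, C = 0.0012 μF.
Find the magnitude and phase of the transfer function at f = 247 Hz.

Step 1 — Angular frequency: ω = 2π·247 = 1552 rad/s.
Step 2 — Transfer function: H(jω) = 1/(1 + jωRC).
Step 3 — Denominator: 1 + jωRC = 1 + j·1552·3040·1.2e-09 = 1 + j0.005662.
Step 4 — H = 1 - j0.005661.
Step 5 — Magnitude: |H| = 1 (-0.0 dB); phase: φ = -0.3°.

|H| = 1 (-0.0 dB), φ = -0.3°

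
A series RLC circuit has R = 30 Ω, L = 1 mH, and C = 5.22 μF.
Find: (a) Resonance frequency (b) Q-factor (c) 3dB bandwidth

Step 1 — Resonance: ω₀ = 1/√(LC) = 1/√(0.001·5.22e-06) = 1.384e+04 rad/s.
Step 2 — f₀ = ω₀/(2π) = 2203 Hz.
Step 3 — Series Q: Q = ω₀L/R = 1.384e+04·0.001/30 = 0.4614.
Step 4 — Bandwidth: Δω = ω₀/Q = 3e+04 rad/s; BW = Δω/(2π) = 4775 Hz.

(a) f₀ = 2203 Hz  (b) Q = 0.4614  (c) BW = 4775 Hz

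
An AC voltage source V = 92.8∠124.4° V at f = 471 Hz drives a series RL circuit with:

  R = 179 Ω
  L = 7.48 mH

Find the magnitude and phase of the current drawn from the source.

Step 1 — Angular frequency: ω = 2π·f = 2π·471 = 2959 rad/s.
Step 2 — Component impedances:
  R: Z = R = 179 Ω
  L: Z = jωL = j·2959·0.00748 = 0 + j22.14 Ω
Step 3 — Series combination: Z_total = R + L = 179 + j22.14 Ω = 180.4∠7.0° Ω.
Step 4 — Source phasor: V = 92.8∠124.4° V = -52.43 + j76.57 V.
Step 5 — Ohm's law: I = V / Z_total = (-52.43 + j76.57) / (179 + j22.14) = -0.2364 + j0.457 A.
Step 6 — Convert to polar: |I| = 0.5145 A, ∠I = 117.4°.

I = 0.5145∠117.4° A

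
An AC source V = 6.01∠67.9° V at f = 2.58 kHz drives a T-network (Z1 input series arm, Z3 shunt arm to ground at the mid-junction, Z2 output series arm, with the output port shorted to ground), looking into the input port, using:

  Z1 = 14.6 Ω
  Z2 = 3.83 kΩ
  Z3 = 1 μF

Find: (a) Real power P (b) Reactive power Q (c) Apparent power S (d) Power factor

Step 1 — Angular frequency: ω = 2π·f = 2π·2580 = 1.621e+04 rad/s.
Step 2 — Component impedances:
  Z1: Z = R = 14.6 Ω
  Z2: Z = R = 3830 Ω
  Z3: Z = 1/(jωC) = -j/(ω·C) = 0 - j61.69 Ω
Step 3 — With the output port shorted to ground, the output series arm Z2 runs from the junction to ground; the shunt arm Z3 also runs from the junction to ground. They appear in parallel: Z3 || Z2 = 0.9933 - j61.67 Ω.
Step 4 — Series with input arm Z1: Z_in = Z1 + (Z3 || Z2) = 15.59 - j61.67 Ω = 63.61∠-75.8° Ω.
Step 5 — Source phasor: V = 6.01∠67.9° V = 2.261 + j5.568 V.
Step 6 — Current: I = V / Z = -0.07615 + j0.05592 A = 0.09448∠143.7° A.
Step 7 — Complex power: S = V·I* = 0.1392 - j0.5505 VA.
Step 8 — Real power: P = Re(S) = 0.1392 W.
Step 9 — Reactive power: Q = Im(S) = -0.5505 VAR.
Step 10 — Apparent power: |S| = 0.5678 VA.
Step 11 — Power factor: PF = P/|S| = 0.2451 (leading).

(a) P = 0.1392 W  (b) Q = -0.5505 VAR  (c) S = 0.5678 VA  (d) PF = 0.2451 (leading)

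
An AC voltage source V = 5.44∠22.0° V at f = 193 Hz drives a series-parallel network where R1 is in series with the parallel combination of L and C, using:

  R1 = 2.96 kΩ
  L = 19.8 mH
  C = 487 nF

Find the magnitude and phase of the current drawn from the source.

Step 1 — Angular frequency: ω = 2π·f = 2π·193 = 1213 rad/s.
Step 2 — Component impedances:
  R1: Z = R = 2960 Ω
  L: Z = jωL = j·1213·0.0198 = 0 + j24.01 Ω
  C: Z = 1/(jωC) = -j/(ω·C) = 0 - j1693 Ω
Step 3 — Parallel branch: L || C = 1/(1/L + 1/C) = 0 + j24.36 Ω.
Step 4 — Series with R1: Z_total = R1 + (L || C) = 2960 + j24.36 Ω = 2960∠0.5° Ω.
Step 5 — Source phasor: V = 5.44∠22.0° V = 5.044 + j2.038 V.
Step 6 — Ohm's law: I = V / Z_total = (5.044 + j2.038) / (2960 + j24.36) = 0.00171 + j0.0006744 A.
Step 7 — Convert to polar: |I| = 0.001838 A, ∠I = 21.5°.

I = 0.001838∠21.5° A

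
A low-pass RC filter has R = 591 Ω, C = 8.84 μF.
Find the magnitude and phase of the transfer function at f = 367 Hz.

Step 1 — Angular frequency: ω = 2π·367 = 2306 rad/s.
Step 2 — Transfer function: H(jω) = 1/(1 + jωRC).
Step 3 — Denominator: 1 + jωRC = 1 + j·2306·591·8.84e-06 = 1 + j12.05.
Step 4 — H = 0.006843 - j0.08244.
Step 5 — Magnitude: |H| = 0.08272 (-21.6 dB); phase: φ = -85.3°.

|H| = 0.08272 (-21.6 dB), φ = -85.3°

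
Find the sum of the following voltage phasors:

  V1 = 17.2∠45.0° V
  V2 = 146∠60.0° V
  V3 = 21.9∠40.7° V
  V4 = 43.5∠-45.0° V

Step 1 — Convert each phasor to rectangular form:
  V1 = 17.2·(cos(45.0°) + j·sin(45.0°)) = 12.16 + j12.16 V
  V2 = 146·(cos(60.0°) + j·sin(60.0°)) = 73 + j126.4 V
  V3 = 21.9·(cos(40.7°) + j·sin(40.7°)) = 16.6 + j14.28 V
  V4 = 43.5·(cos(-45.0°) + j·sin(-45.0°)) = 30.76 - j30.76 V
Step 2 — Sum components: V_total = 132.5 + j122.1 V.
Step 3 — Convert to polar: |V_total| = 180.2 V, ∠V_total = 42.7°.

V_total = 180.2∠42.7° V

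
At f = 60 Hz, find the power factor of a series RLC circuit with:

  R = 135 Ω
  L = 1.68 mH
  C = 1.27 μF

Step 1 — Angular frequency: ω = 2π·f = 2π·60 = 377 rad/s.
Step 2 — Component impedances:
  R: Z = R = 135 Ω
  L: Z = jωL = j·377·0.00168 = 0 + j0.6333 Ω
  C: Z = 1/(jωC) = -j/(ω·C) = 0 - j2089 Ω
Step 3 — Series combination: Z_total = R + L + C = 135 - j2088 Ω = 2092∠-86.3° Ω.
Step 4 — Power factor: PF = cos(φ) = Re(Z)/|Z| = 135/2092.4 = 0.06452.
Step 5 — Type: Im(Z) = -2088 ⇒ leading (phase φ = -86.3°).

PF = 0.06452 (leading, φ = -86.3°)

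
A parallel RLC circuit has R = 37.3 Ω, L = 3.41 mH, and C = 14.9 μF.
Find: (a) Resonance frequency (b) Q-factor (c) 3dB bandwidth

Step 1 — Resonance: ω₀ = 1/√(LC) = 1/√(0.00341·1.49e-05) = 4436 rad/s.
Step 2 — f₀ = ω₀/(2π) = 706.1 Hz.
Step 3 — Parallel Q: Q = R/(ω₀L) = 37.3/(4436·0.00341) = 2.466.
Step 4 — Bandwidth: Δω = ω₀/Q = 1799 rad/s; BW = Δω/(2π) = 286.4 Hz.

(a) f₀ = 706.1 Hz  (b) Q = 2.466  (c) BW = 286.4 Hz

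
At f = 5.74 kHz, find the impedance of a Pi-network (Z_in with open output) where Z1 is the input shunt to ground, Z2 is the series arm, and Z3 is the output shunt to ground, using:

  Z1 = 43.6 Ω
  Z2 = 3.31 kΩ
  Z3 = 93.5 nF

Step 1 — Angular frequency: ω = 2π·f = 2π·5740 = 3.607e+04 rad/s.
Step 2 — Component impedances:
  Z1: Z = R = 43.6 Ω
  Z2: Z = R = 3310 Ω
  Z3: Z = 1/(jωC) = -j/(ω·C) = 0 - j296.5 Ω
Step 3 — With open output, the series arm Z2 and the output shunt Z3 appear in series to ground: Z2 + Z3 = 3310 - j296.5 Ω.
Step 4 — Parallel with input shunt Z1: Z_in = Z1 || (Z2 + Z3) = 43.04 - j0.04974 Ω = 43.04∠-0.1° Ω.

Z = 43.04 - j0.04974 Ω = 43.04∠-0.1° Ω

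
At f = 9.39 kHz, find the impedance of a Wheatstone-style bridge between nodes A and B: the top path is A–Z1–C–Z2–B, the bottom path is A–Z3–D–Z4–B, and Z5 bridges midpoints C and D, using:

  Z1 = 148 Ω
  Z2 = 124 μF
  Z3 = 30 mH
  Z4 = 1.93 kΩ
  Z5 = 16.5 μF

Step 1 — Angular frequency: ω = 2π·f = 2π·9390 = 5.9e+04 rad/s.
Step 2 — Component impedances:
  Z1: Z = R = 148 Ω
  Z2: Z = 1/(jωC) = -j/(ω·C) = 0 - j0.1367 Ω
  Z3: Z = jωL = j·5.9e+04·0.03 = 0 + j1770 Ω
  Z4: Z = R = 1930 Ω
  Z5: Z = 1/(jωC) = -j/(ω·C) = 0 - j1.027 Ω
Step 3 — Bridge requires nodal analysis (the Z5 bridge couples midpoints C and D, so the two paths cannot be reduced to a simple series/parallel combination). Setting node B to ground and injecting 1 A at node A, the 3-node admittance system at A, C, D solves to V_A = Z_AB = 147 + j12.16 Ω = 147.5∠4.7° Ω.

Z = 147 + j12.16 Ω = 147.5∠4.7° Ω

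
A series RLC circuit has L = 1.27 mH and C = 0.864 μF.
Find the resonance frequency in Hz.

Step 1 — Resonance condition Im(Z)=0 gives ω₀ = 1/√(LC).
Step 2 — ω₀ = 1/√(0.00127·8.64e-07) = 3.019e+04 rad/s.
Step 3 — f₀ = ω₀/(2π) = 4805 Hz.

f₀ = 4805 Hz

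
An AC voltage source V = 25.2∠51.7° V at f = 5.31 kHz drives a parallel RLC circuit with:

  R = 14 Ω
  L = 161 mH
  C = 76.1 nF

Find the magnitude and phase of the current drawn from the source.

Step 1 — Angular frequency: ω = 2π·f = 2π·5310 = 3.336e+04 rad/s.
Step 2 — Component impedances:
  R: Z = R = 14 Ω
  L: Z = jωL = j·3.336e+04·0.161 = 0 + j5372 Ω
  C: Z = 1/(jωC) = -j/(ω·C) = 0 - j393.9 Ω
Step 3 — Parallel combination: 1/Z_total = 1/R + 1/L + 1/C; Z_total = 13.98 - j0.4607 Ω = 13.99∠-1.9° Ω.
Step 4 — Source phasor: V = 25.2∠51.7° V = 15.62 + j19.78 V.
Step 5 — Ohm's law: I = V / Z_total = (15.62 + j19.78) / (13.98 - j0.4607) = 1.069 + j1.449 A.
Step 6 — Convert to polar: |I| = 1.801 A, ∠I = 53.6°.

I = 1.801∠53.6° A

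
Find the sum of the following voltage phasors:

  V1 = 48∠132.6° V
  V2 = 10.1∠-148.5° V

Step 1 — Convert each phasor to rectangular form:
  V1 = 48·(cos(132.6°) + j·sin(132.6°)) = -32.49 + j35.33 V
  V2 = 10.1·(cos(-148.5°) + j·sin(-148.5°)) = -8.612 - j5.277 V
Step 2 — Sum components: V_total = -41.1 + j30.06 V.
Step 3 — Convert to polar: |V_total| = 50.92 V, ∠V_total = 143.8°.

V_total = 50.92∠143.8° V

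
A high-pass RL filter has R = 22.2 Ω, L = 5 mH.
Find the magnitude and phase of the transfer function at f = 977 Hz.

Step 1 — Angular frequency: ω = 2π·977 = 6139 rad/s.
Step 2 — Transfer function: H(jω) = jωL/(R + jωL).
Step 3 — Numerator jωL = j·30.69; denominator R + jωL = 22.2 + j30.69.
Step 4 — H = 0.6565 + j0.4749.
Step 5 — Magnitude: |H| = 0.8103 (-1.8 dB); phase: φ = 35.9°.

|H| = 0.8103 (-1.8 dB), φ = 35.9°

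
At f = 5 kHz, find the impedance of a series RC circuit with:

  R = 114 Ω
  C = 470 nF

Step 1 — Angular frequency: ω = 2π·f = 2π·5000 = 3.142e+04 rad/s.
Step 2 — Component impedances:
  R: Z = R = 114 Ω
  C: Z = 1/(jωC) = -j/(ω·C) = 0 - j67.73 Ω
Step 3 — Series combination: Z_total = R + C = 114 - j67.73 Ω = 132.6∠-30.7° Ω.

Z = 114 - j67.73 Ω = 132.6∠-30.7° Ω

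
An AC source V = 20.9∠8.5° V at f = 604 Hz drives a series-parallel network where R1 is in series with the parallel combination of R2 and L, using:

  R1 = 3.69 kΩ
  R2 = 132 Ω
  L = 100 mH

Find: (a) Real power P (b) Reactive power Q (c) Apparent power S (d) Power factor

Step 1 — Angular frequency: ω = 2π·f = 2π·604 = 3795 rad/s.
Step 2 — Component impedances:
  R1: Z = R = 3690 Ω
  R2: Z = R = 132 Ω
  L: Z = jωL = j·3795·0.1 = 0 + j379.5 Ω
Step 3 — Parallel branch: R2 || L = 1/(1/R2 + 1/L) = 117.8 + j40.96 Ω.
Step 4 — Series with R1: Z_total = R1 + (R2 || L) = 3808 + j40.96 Ω = 3808∠0.6° Ω.
Step 5 — Source phasor: V = 20.9∠8.5° V = 20.67 + j3.089 V.
Step 6 — Current: I = V / Z = 0.005437 + j0.0007528 A = 0.005488∠7.9° A.
Step 7 — Complex power: S = V·I* = 0.1147 + j0.001234 VA.
Step 8 — Real power: P = Re(S) = 0.1147 W.
Step 9 — Reactive power: Q = Im(S) = 0.001234 VAR.
Step 10 — Apparent power: |S| = 0.1147 VA.
Step 11 — Power factor: PF = P/|S| = 0.9999 (lagging).

(a) P = 0.1147 W  (b) Q = 0.001234 VAR  (c) S = 0.1147 VA  (d) PF = 0.9999 (lagging)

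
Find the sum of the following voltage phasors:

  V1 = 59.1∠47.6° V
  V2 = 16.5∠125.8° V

Step 1 — Convert each phasor to rectangular form:
  V1 = 59.1·(cos(47.6°) + j·sin(47.6°)) = 39.85 + j43.64 V
  V2 = 16.5·(cos(125.8°) + j·sin(125.8°)) = -9.652 + j13.38 V
Step 2 — Sum components: V_total = 30.2 + j57.03 V.
Step 3 — Convert to polar: |V_total| = 64.53 V, ∠V_total = 62.1°.

V_total = 64.53∠62.1° V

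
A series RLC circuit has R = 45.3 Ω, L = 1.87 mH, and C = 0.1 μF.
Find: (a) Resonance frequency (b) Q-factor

Step 1 — Resonance condition Im(Z)=0 gives ω₀ = 1/√(LC).
Step 2 — ω₀ = 1/√(0.00187·1e-07) = 7.313e+04 rad/s.
Step 3 — f₀ = ω₀/(2π) = 1.164e+04 Hz.
Step 4 — Series Q: Q = ω₀L/R = 7.313e+04·0.00187/45.3 = 3.019.

(a) f₀ = 1.164e+04 Hz  (b) Q = 3.019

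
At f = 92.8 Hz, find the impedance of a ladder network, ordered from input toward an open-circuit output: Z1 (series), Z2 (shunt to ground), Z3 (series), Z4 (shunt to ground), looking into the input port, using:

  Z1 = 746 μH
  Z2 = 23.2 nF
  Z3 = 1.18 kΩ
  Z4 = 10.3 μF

Step 1 — Angular frequency: ω = 2π·f = 2π·92.8 = 583.1 rad/s.
Step 2 — Component impedances:
  Z1: Z = jωL = j·583.1·0.000746 = 0 + j0.435 Ω
  Z2: Z = 1/(jωC) = -j/(ω·C) = 0 - j7.392e+04 Ω
  Z3: Z = R = 1180 Ω
  Z4: Z = 1/(jωC) = -j/(ω·C) = 0 - j166.5 Ω
Step 3 — Ladder network (open output): work backward from the far end, alternating series and parallel combinations. Z_in = 1174 - j184.4 Ω = 1189∠-8.9° Ω.

Z = 1174 - j184.4 Ω = 1189∠-8.9° Ω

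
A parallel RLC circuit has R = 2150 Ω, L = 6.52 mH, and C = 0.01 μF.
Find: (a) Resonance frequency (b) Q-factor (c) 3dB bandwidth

Step 1 — Resonance: ω₀ = 1/√(LC) = 1/√(0.00652·1e-08) = 1.238e+05 rad/s.
Step 2 — f₀ = ω₀/(2π) = 1.971e+04 Hz.
Step 3 — Parallel Q: Q = R/(ω₀L) = 2150/(1.238e+05·0.00652) = 2.663.
Step 4 — Bandwidth: Δω = ω₀/Q = 4.651e+04 rad/s; BW = Δω/(2π) = 7403 Hz.

(a) f₀ = 1.971e+04 Hz  (b) Q = 2.663  (c) BW = 7403 Hz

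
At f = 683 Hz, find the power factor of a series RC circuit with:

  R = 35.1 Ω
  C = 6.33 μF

Step 1 — Angular frequency: ω = 2π·f = 2π·683 = 4291 rad/s.
Step 2 — Component impedances:
  R: Z = R = 35.1 Ω
  C: Z = 1/(jωC) = -j/(ω·C) = 0 - j36.81 Ω
Step 3 — Series combination: Z_total = R + C = 35.1 - j36.81 Ω = 50.86∠-46.4° Ω.
Step 4 — Power factor: PF = cos(φ) = Re(Z)/|Z| = 35.1/50.86 = 0.6901.
Step 5 — Type: Im(Z) = -36.81 ⇒ leading (phase φ = -46.4°).

PF = 0.6901 (leading, φ = -46.4°)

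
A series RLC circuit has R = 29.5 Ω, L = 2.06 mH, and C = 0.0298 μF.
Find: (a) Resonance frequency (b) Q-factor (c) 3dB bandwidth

Step 1 — Resonance: ω₀ = 1/√(LC) = 1/√(0.00206·2.98e-08) = 1.276e+05 rad/s.
Step 2 — f₀ = ω₀/(2π) = 2.031e+04 Hz.
Step 3 — Series Q: Q = ω₀L/R = 1.276e+05·0.00206/29.5 = 8.913.
Step 4 — Bandwidth: Δω = ω₀/Q = 1.432e+04 rad/s; BW = Δω/(2π) = 2279 Hz.

(a) f₀ = 2.031e+04 Hz  (b) Q = 8.913  (c) BW = 2279 Hz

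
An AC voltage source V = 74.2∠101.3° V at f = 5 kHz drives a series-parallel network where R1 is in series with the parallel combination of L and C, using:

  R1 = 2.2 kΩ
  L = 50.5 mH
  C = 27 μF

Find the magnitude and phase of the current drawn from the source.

Step 1 — Angular frequency: ω = 2π·f = 2π·5000 = 3.142e+04 rad/s.
Step 2 — Component impedances:
  R1: Z = R = 2200 Ω
  L: Z = jωL = j·3.142e+04·0.0505 = 0 + j1587 Ω
  C: Z = 1/(jωC) = -j/(ω·C) = 0 - j1.179 Ω
Step 3 — Parallel branch: L || C = 1/(1/L + 1/C) = 0 - j1.18 Ω.
Step 4 — Series with R1: Z_total = R1 + (L || C) = 2200 - j1.18 Ω = 2200∠-0.0° Ω.
Step 5 — Source phasor: V = 74.2∠101.3° V = -14.54 + j72.76 V.
Step 6 — Ohm's law: I = V / Z_total = (-14.54 + j72.76) / (2200 - j1.18) = -0.006626 + j0.03307 A.
Step 7 — Convert to polar: |I| = 0.03373 A, ∠I = 101.3°.

I = 0.03373∠101.3° A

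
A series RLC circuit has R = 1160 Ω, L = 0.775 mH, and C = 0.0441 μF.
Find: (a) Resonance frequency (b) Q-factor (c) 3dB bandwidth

Step 1 — Resonance: ω₀ = 1/√(LC) = 1/√(0.000775·4.41e-08) = 1.711e+05 rad/s.
Step 2 — f₀ = ω₀/(2π) = 2.722e+04 Hz.
Step 3 — Series Q: Q = ω₀L/R = 1.711e+05·0.000775/1160 = 0.1143.
Step 4 — Bandwidth: Δω = ω₀/Q = 1.497e+06 rad/s; BW = Δω/(2π) = 2.382e+05 Hz.

(a) f₀ = 2.722e+04 Hz  (b) Q = 0.1143  (c) BW = 2.382e+05 Hz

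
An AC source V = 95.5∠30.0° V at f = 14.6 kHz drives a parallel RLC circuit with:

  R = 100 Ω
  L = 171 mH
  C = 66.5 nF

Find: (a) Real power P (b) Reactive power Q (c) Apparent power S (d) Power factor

Step 1 — Angular frequency: ω = 2π·f = 2π·1.46e+04 = 9.173e+04 rad/s.
Step 2 — Component impedances:
  R: Z = R = 100 Ω
  L: Z = jωL = j·9.173e+04·0.171 = 0 + j1.569e+04 Ω
  C: Z = 1/(jωC) = -j/(ω·C) = 0 - j163.9 Ω
Step 3 — Parallel combination: 1/Z_total = 1/R + 1/L + 1/C; Z_total = 73.29 - j44.24 Ω = 85.61∠-31.1° Ω.
Step 4 — Source phasor: V = 95.5∠30.0° V = 82.71 + j47.75 V.
Step 5 — Current: I = V / Z = 0.5388 + j0.9768 A = 1.116∠61.1° A.
Step 6 — Complex power: S = V·I* = 91.2 - j55.06 VA.
Step 7 — Real power: P = Re(S) = 91.2 W.
Step 8 — Reactive power: Q = Im(S) = -55.06 VAR.
Step 9 — Apparent power: |S| = 106.5 VA.
Step 10 — Power factor: PF = P/|S| = 0.8561 (leading).

(a) P = 91.2 W  (b) Q = -55.06 VAR  (c) S = 106.5 VA  (d) PF = 0.8561 (leading)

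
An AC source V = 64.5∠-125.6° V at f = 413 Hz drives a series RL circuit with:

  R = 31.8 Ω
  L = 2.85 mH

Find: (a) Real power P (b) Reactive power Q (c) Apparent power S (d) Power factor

Step 1 — Angular frequency: ω = 2π·f = 2π·413 = 2595 rad/s.
Step 2 — Component impedances:
  R: Z = R = 31.8 Ω
  L: Z = jωL = j·2595·0.00285 = 0 + j7.396 Ω
Step 3 — Series combination: Z_total = R + L = 31.8 + j7.396 Ω = 32.65∠13.1° Ω.
Step 4 — Source phasor: V = 64.5∠-125.6° V = -37.55 - j52.44 V.
Step 5 — Current: I = V / Z = -1.484 - j1.304 A = 1.976∠-138.7° A.
Step 6 — Complex power: S = V·I* = 124.1 + j28.86 VA.
Step 7 — Real power: P = Re(S) = 124.1 W.
Step 8 — Reactive power: Q = Im(S) = 28.86 VAR.
Step 9 — Apparent power: |S| = 127.4 VA.
Step 10 — Power factor: PF = P/|S| = 0.974 (lagging).

(a) P = 124.1 W  (b) Q = 28.86 VAR  (c) S = 127.4 VA  (d) PF = 0.974 (lagging)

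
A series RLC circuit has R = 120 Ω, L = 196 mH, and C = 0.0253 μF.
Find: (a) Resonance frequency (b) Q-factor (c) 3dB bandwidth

Step 1 — Resonance: ω₀ = 1/√(LC) = 1/√(0.196·2.53e-08) = 1.42e+04 rad/s.
Step 2 — f₀ = ω₀/(2π) = 2260 Hz.
Step 3 — Series Q: Q = ω₀L/R = 1.42e+04·0.196/120 = 23.19.
Step 4 — Bandwidth: Δω = ω₀/Q = 612.2 rad/s; BW = Δω/(2π) = 97.44 Hz.

(a) f₀ = 2260 Hz  (b) Q = 23.19  (c) BW = 97.44 Hz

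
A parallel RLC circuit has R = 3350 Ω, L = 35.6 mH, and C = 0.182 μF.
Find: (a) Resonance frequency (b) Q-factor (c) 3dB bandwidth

Step 1 — Resonance: ω₀ = 1/√(LC) = 1/√(0.0356·1.82e-07) = 1.242e+04 rad/s.
Step 2 — f₀ = ω₀/(2π) = 1977 Hz.
Step 3 — Parallel Q: Q = R/(ω₀L) = 3350/(1.242e+04·0.0356) = 7.575.
Step 4 — Bandwidth: Δω = ω₀/Q = 1640 rad/s; BW = Δω/(2π) = 261 Hz.

(a) f₀ = 1977 Hz  (b) Q = 7.575  (c) BW = 261 Hz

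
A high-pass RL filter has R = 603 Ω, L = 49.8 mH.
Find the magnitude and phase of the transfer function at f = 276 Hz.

Step 1 — Angular frequency: ω = 2π·276 = 1734 rad/s.
Step 2 — Transfer function: H(jω) = jωL/(R + jωL).
Step 3 — Numerator jωL = j·86.36; denominator R + jωL = 603 + j86.36.
Step 4 — H = 0.0201 + j0.1403.
Step 5 — Magnitude: |H| = 0.1418 (-17.0 dB); phase: φ = 81.8°.

|H| = 0.1418 (-17.0 dB), φ = 81.8°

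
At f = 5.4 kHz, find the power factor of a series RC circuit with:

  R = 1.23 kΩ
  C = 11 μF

Step 1 — Angular frequency: ω = 2π·f = 2π·5400 = 3.393e+04 rad/s.
Step 2 — Component impedances:
  R: Z = R = 1230 Ω
  C: Z = 1/(jωC) = -j/(ω·C) = 0 - j2.679 Ω
Step 3 — Series combination: Z_total = R + C = 1230 - j2.679 Ω = 1230∠-0.1° Ω.
Step 4 — Power factor: PF = cos(φ) = Re(Z)/|Z| = 1230/1230 = 1.
Step 5 — Type: Im(Z) = -2.679 ⇒ leading (phase φ = -0.1°).

PF = 1 (leading, φ = -0.1°)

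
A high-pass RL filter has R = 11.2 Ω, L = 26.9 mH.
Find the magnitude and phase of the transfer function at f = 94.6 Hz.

Step 1 — Angular frequency: ω = 2π·94.6 = 594.4 rad/s.
Step 2 — Transfer function: H(jω) = jωL/(R + jωL).
Step 3 — Numerator jωL = j·15.99; denominator R + jωL = 11.2 + j15.99.
Step 4 — H = 0.6708 + j0.4699.
Step 5 — Magnitude: |H| = 0.819 (-1.7 dB); phase: φ = 35.0°.

|H| = 0.819 (-1.7 dB), φ = 35.0°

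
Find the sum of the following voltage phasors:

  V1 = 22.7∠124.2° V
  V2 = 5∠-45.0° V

Step 1 — Convert each phasor to rectangular form:
  V1 = 22.7·(cos(124.2°) + j·sin(124.2°)) = -12.76 + j18.77 V
  V2 = 5·(cos(-45.0°) + j·sin(-45.0°)) = 3.536 - j3.536 V
Step 2 — Sum components: V_total = -9.224 + j15.24 V.
Step 3 — Convert to polar: |V_total| = 17.81 V, ∠V_total = 121.2°.

V_total = 17.81∠121.2° V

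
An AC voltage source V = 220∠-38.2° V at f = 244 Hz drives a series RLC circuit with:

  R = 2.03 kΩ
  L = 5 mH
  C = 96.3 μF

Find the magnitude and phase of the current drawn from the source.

Step 1 — Angular frequency: ω = 2π·f = 2π·244 = 1533 rad/s.
Step 2 — Component impedances:
  R: Z = R = 2030 Ω
  L: Z = jωL = j·1533·0.005 = 0 + j7.665 Ω
  C: Z = 1/(jωC) = -j/(ω·C) = 0 - j6.773 Ω
Step 3 — Series combination: Z_total = R + L + C = 2030 + j0.8921 Ω = 2030∠0.0° Ω.
Step 4 — Source phasor: V = 220∠-38.2° V = 172.9 - j136 V.
Step 5 — Ohm's law: I = V / Z_total = (172.9 - j136) / (2030 + j0.8921) = 0.08514 - j0.06706 A.
Step 6 — Convert to polar: |I| = 0.1084 A, ∠I = -38.2°.

I = 0.1084∠-38.2° A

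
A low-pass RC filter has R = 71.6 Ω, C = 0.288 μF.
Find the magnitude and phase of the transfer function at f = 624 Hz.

Step 1 — Angular frequency: ω = 2π·624 = 3921 rad/s.
Step 2 — Transfer function: H(jω) = 1/(1 + jωRC).
Step 3 — Denominator: 1 + jωRC = 1 + j·3921·71.6·2.88e-07 = 1 + j0.08085.
Step 4 — H = 0.9935 - j0.08032.
Step 5 — Magnitude: |H| = 0.9967 (-0.0 dB); phase: φ = -4.6°.

|H| = 0.9967 (-0.0 dB), φ = -4.6°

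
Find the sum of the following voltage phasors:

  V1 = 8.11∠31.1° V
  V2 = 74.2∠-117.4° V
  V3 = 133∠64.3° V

Step 1 — Convert each phasor to rectangular form:
  V1 = 8.11·(cos(31.1°) + j·sin(31.1°)) = 6.944 + j4.189 V
  V2 = 74.2·(cos(-117.4°) + j·sin(-117.4°)) = -34.15 - j65.88 V
  V3 = 133·(cos(64.3°) + j·sin(64.3°)) = 57.68 + j119.8 V
Step 2 — Sum components: V_total = 30.47 + j58.16 V.
Step 3 — Convert to polar: |V_total| = 65.66 V, ∠V_total = 62.3°.

V_total = 65.66∠62.3° V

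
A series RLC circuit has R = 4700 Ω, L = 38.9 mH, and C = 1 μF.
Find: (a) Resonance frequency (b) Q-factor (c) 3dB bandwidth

Step 1 — Resonance: ω₀ = 1/√(LC) = 1/√(0.0389·1e-06) = 5070 rad/s.
Step 2 — f₀ = ω₀/(2π) = 806.9 Hz.
Step 3 — Series Q: Q = ω₀L/R = 5070·0.0389/4700 = 0.04196.
Step 4 — Bandwidth: Δω = ω₀/Q = 1.208e+05 rad/s; BW = Δω/(2π) = 1.923e+04 Hz.

(a) f₀ = 806.9 Hz  (b) Q = 0.04196  (c) BW = 1.923e+04 Hz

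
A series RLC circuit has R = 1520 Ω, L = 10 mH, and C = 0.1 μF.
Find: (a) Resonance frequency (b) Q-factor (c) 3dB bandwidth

Step 1 — Resonance condition Im(Z)=0 gives ω₀ = 1/√(LC).
Step 2 — ω₀ = 1/√(0.01·1e-07) = 3.162e+04 rad/s.
Step 3 — f₀ = ω₀/(2π) = 5033 Hz.
Step 4 — Series Q: Q = ω₀L/R = 3.162e+04·0.01/1520 = 0.208.
Step 5 — 3dB bandwidth: Δω = ω₀/Q = 1.52e+05 rad/s; BW = Δω/(2π) = 2.419e+04 Hz.

(a) f₀ = 5033 Hz  (b) Q = 0.208  (c) BW = 2.419e+04 Hz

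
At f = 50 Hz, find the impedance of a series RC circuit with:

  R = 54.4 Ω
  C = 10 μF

Step 1 — Angular frequency: ω = 2π·f = 2π·50 = 314.2 rad/s.
Step 2 — Component impedances:
  R: Z = R = 54.4 Ω
  C: Z = 1/(jωC) = -j/(ω·C) = 0 - j318.3 Ω
Step 3 — Series combination: Z_total = R + C = 54.4 - j318.3 Ω = 322.9∠-80.3° Ω.

Z = 54.4 - j318.3 Ω = 322.9∠-80.3° Ω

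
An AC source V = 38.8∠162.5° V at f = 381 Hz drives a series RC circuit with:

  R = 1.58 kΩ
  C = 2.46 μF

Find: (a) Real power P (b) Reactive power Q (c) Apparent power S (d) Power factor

Step 1 — Angular frequency: ω = 2π·f = 2π·381 = 2394 rad/s.
Step 2 — Component impedances:
  R: Z = R = 1580 Ω
  C: Z = 1/(jωC) = -j/(ω·C) = 0 - j169.8 Ω
Step 3 — Series combination: Z_total = R + C = 1580 - j169.8 Ω = 1589∠-6.1° Ω.
Step 4 — Source phasor: V = 38.8∠162.5° V = -37 + j11.67 V.
Step 5 — Current: I = V / Z = -0.02394 + j0.004812 A = 0.02442∠168.6° A.
Step 6 — Complex power: S = V·I* = 0.9419 - j0.1012 VA.
Step 7 — Real power: P = Re(S) = 0.9419 W.
Step 8 — Reactive power: Q = Im(S) = -0.1012 VAR.
Step 9 — Apparent power: |S| = 0.9474 VA.
Step 10 — Power factor: PF = P/|S| = 0.9943 (leading).

(a) P = 0.9419 W  (b) Q = -0.1012 VAR  (c) S = 0.9474 VA  (d) PF = 0.9943 (leading)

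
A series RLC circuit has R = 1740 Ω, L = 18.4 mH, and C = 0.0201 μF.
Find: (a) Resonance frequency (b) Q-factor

Step 1 — Resonance condition Im(Z)=0 gives ω₀ = 1/√(LC).
Step 2 — ω₀ = 1/√(0.0184·2.01e-08) = 5.2e+04 rad/s.
Step 3 — f₀ = ω₀/(2π) = 8276 Hz.
Step 4 — Series Q: Q = ω₀L/R = 5.2e+04·0.0184/1740 = 0.5499.

(a) f₀ = 8276 Hz  (b) Q = 0.5499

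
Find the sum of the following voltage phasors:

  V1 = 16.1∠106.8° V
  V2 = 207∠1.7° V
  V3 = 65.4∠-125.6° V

Step 1 — Convert each phasor to rectangular form:
  V1 = 16.1·(cos(106.8°) + j·sin(106.8°)) = -4.653 + j15.41 V
  V2 = 207·(cos(1.7°) + j·sin(1.7°)) = 206.9 + j6.141 V
  V3 = 65.4·(cos(-125.6°) + j·sin(-125.6°)) = -38.07 - j53.18 V
Step 2 — Sum components: V_total = 164.2 - j31.62 V.
Step 3 — Convert to polar: |V_total| = 167.2 V, ∠V_total = -10.9°.

V_total = 167.2∠-10.9° V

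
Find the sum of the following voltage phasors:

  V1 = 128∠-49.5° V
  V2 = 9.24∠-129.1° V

Step 1 — Convert each phasor to rectangular form:
  V1 = 128·(cos(-49.5°) + j·sin(-49.5°)) = 83.13 - j97.33 V
  V2 = 9.24·(cos(-129.1°) + j·sin(-129.1°)) = -5.827 - j7.171 V
Step 2 — Sum components: V_total = 77.3 - j104.5 V.
Step 3 — Convert to polar: |V_total| = 130 V, ∠V_total = -53.5°.

V_total = 130∠-53.5° V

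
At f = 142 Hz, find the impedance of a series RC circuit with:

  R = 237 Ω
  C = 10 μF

Step 1 — Angular frequency: ω = 2π·f = 2π·142 = 892.2 rad/s.
Step 2 — Component impedances:
  R: Z = R = 237 Ω
  C: Z = 1/(jωC) = -j/(ω·C) = 0 - j112.1 Ω
Step 3 — Series combination: Z_total = R + C = 237 - j112.1 Ω = 262.2∠-25.3° Ω.

Z = 237 - j112.1 Ω = 262.2∠-25.3° Ω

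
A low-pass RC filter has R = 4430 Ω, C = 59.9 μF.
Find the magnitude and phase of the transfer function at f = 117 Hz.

Step 1 — Angular frequency: ω = 2π·117 = 735.1 rad/s.
Step 2 — Transfer function: H(jω) = 1/(1 + jωRC).
Step 3 — Denominator: 1 + jωRC = 1 + j·735.1·4430·5.99e-05 = 1 + j195.1.
Step 4 — H = 2.628e-05 - j0.005126.
Step 5 — Magnitude: |H| = 0.005126 (-45.8 dB); phase: φ = -89.7°.

|H| = 0.005126 (-45.8 dB), φ = -89.7°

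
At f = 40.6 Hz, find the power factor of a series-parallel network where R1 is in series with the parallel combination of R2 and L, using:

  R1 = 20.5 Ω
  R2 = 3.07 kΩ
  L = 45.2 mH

Step 1 — Angular frequency: ω = 2π·f = 2π·40.6 = 255.1 rad/s.
Step 2 — Component impedances:
  R1: Z = R = 20.5 Ω
  R2: Z = R = 3070 Ω
  L: Z = jωL = j·255.1·0.0452 = 0 + j11.53 Ω
Step 3 — Parallel branch: R2 || L = 1/(1/R2 + 1/L) = 0.04331 + j11.53 Ω.
Step 4 — Series with R1: Z_total = R1 + (R2 || L) = 20.54 + j11.53 Ω = 23.56∠29.3° Ω.
Step 5 — Power factor: PF = cos(φ) = Re(Z)/|Z| = 20.543/23.558 = 0.872.
Step 6 — Type: Im(Z) = 11.53 ⇒ lagging (phase φ = 29.3°).

PF = 0.872 (lagging, φ = 29.3°)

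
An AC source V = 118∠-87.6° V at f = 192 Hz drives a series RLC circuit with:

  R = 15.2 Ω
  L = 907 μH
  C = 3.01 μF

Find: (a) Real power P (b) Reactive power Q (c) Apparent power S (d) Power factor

Step 1 — Angular frequency: ω = 2π·f = 2π·192 = 1206 rad/s.
Step 2 — Component impedances:
  R: Z = R = 15.2 Ω
  L: Z = jωL = j·1206·0.000907 = 0 + j1.094 Ω
  C: Z = 1/(jωC) = -j/(ω·C) = 0 - j275.4 Ω
Step 3 — Series combination: Z_total = R + L + C = 15.2 - j274.3 Ω = 274.7∠-86.8° Ω.
Step 4 — Source phasor: V = 118∠-87.6° V = 4.941 - j117.9 V.
Step 5 — Current: I = V / Z = 0.4295 - j0.005785 A = 0.4295∠-0.8° A.
Step 6 — Complex power: S = V·I* = 2.804 - j50.61 VA.
Step 7 — Real power: P = Re(S) = 2.804 W.
Step 8 — Reactive power: Q = Im(S) = -50.61 VAR.
Step 9 — Apparent power: |S| = 50.68 VA.
Step 10 — Power factor: PF = P/|S| = 0.05533 (leading).

(a) P = 2.804 W  (b) Q = -50.61 VAR  (c) S = 50.68 VA  (d) PF = 0.05533 (leading)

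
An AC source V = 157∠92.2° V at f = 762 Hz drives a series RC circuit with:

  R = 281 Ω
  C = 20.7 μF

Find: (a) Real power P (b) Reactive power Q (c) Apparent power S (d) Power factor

Step 1 — Angular frequency: ω = 2π·f = 2π·762 = 4788 rad/s.
Step 2 — Component impedances:
  R: Z = R = 281 Ω
  C: Z = 1/(jωC) = -j/(ω·C) = 0 - j10.09 Ω
Step 3 — Series combination: Z_total = R + C = 281 - j10.09 Ω = 281.2∠-2.1° Ω.
Step 4 — Source phasor: V = 157∠92.2° V = -6.027 + j156.9 V.
Step 5 — Current: I = V / Z = -0.04144 + j0.5568 A = 0.5584∠94.3° A.
Step 6 — Complex power: S = V·I* = 87.61 - j3.146 VA.
Step 7 — Real power: P = Re(S) = 87.61 W.
Step 8 — Reactive power: Q = Im(S) = -3.146 VAR.
Step 9 — Apparent power: |S| = 87.66 VA.
Step 10 — Power factor: PF = P/|S| = 0.9994 (leading).

(a) P = 87.61 W  (b) Q = -3.146 VAR  (c) S = 87.66 VA  (d) PF = 0.9994 (leading)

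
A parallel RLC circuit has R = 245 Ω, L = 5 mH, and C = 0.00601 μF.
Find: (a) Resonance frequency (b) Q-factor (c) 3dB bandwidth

Step 1 — Resonance: ω₀ = 1/√(LC) = 1/√(0.005·6.01e-09) = 1.824e+05 rad/s.
Step 2 — f₀ = ω₀/(2π) = 2.903e+04 Hz.
Step 3 — Parallel Q: Q = R/(ω₀L) = 245/(1.824e+05·0.005) = 0.2686.
Step 4 — Bandwidth: Δω = ω₀/Q = 6.791e+05 rad/s; BW = Δω/(2π) = 1.081e+05 Hz.

(a) f₀ = 2.903e+04 Hz  (b) Q = 0.2686  (c) BW = 1.081e+05 Hz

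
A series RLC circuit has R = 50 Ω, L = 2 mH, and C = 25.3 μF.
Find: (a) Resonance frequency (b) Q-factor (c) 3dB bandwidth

Step 1 — Resonance condition Im(Z)=0 gives ω₀ = 1/√(LC).
Step 2 — ω₀ = 1/√(0.002·2.53e-05) = 4446 rad/s.
Step 3 — f₀ = ω₀/(2π) = 707.5 Hz.
Step 4 — Series Q: Q = ω₀L/R = 4446·0.002/50 = 0.1778.
Step 5 — 3dB bandwidth: Δω = ω₀/Q = 2.5e+04 rad/s; BW = Δω/(2π) = 3979 Hz.

(a) f₀ = 707.5 Hz  (b) Q = 0.1778  (c) BW = 3979 Hz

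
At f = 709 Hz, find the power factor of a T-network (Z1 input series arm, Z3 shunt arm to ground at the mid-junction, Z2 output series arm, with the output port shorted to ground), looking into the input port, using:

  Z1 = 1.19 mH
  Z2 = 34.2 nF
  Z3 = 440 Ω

Step 1 — Angular frequency: ω = 2π·f = 2π·709 = 4455 rad/s.
Step 2 — Component impedances:
  Z1: Z = jωL = j·4455·0.00119 = 0 + j5.301 Ω
  Z2: Z = 1/(jωC) = -j/(ω·C) = 0 - j6564 Ω
  Z3: Z = R = 440 Ω
Step 3 — With the output port shorted to ground, the output series arm Z2 runs from the junction to ground; the shunt arm Z3 also runs from the junction to ground. They appear in parallel: Z3 || Z2 = 438 - j29.36 Ω.
Step 4 — Series with input arm Z1: Z_in = Z1 + (Z3 || Z2) = 438 - j24.06 Ω = 438.7∠-3.1° Ω.
Step 5 — Power factor: PF = cos(φ) = Re(Z)/|Z| = 438.03/438.69 = 0.9985.
Step 6 — Type: Im(Z) = -24.06 ⇒ leading (phase φ = -3.1°).

PF = 0.9985 (leading, φ = -3.1°)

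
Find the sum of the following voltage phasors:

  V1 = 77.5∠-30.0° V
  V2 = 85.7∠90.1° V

Step 1 — Convert each phasor to rectangular form:
  V1 = 77.5·(cos(-30.0°) + j·sin(-30.0°)) = 67.12 - j38.75 V
  V2 = 85.7·(cos(90.1°) + j·sin(90.1°)) = -0.1496 + j85.7 V
Step 2 — Sum components: V_total = 66.97 + j46.95 V.
Step 3 — Convert to polar: |V_total| = 81.79 V, ∠V_total = 35.0°.

V_total = 81.79∠35.0° V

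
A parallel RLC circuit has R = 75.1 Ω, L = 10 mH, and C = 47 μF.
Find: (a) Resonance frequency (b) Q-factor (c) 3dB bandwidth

Step 1 — Resonance: ω₀ = 1/√(LC) = 1/√(0.01·4.7e-05) = 1459 rad/s.
Step 2 — f₀ = ω₀/(2π) = 232.2 Hz.
Step 3 — Parallel Q: Q = R/(ω₀L) = 75.1/(1459·0.01) = 5.149.
Step 4 — Bandwidth: Δω = ω₀/Q = 283.3 rad/s; BW = Δω/(2π) = 45.09 Hz.

(a) f₀ = 232.2 Hz  (b) Q = 5.149  (c) BW = 45.09 Hz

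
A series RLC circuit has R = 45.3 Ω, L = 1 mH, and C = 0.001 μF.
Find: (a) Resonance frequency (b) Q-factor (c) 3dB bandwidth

Step 1 — Resonance condition Im(Z)=0 gives ω₀ = 1/√(LC).
Step 2 — ω₀ = 1/√(0.001·1e-09) = 1e+06 rad/s.
Step 3 — f₀ = ω₀/(2π) = 1.592e+05 Hz.
Step 4 — Series Q: Q = ω₀L/R = 1e+06·0.001/45.3 = 22.08.
Step 5 — 3dB bandwidth: Δω = ω₀/Q = 4.53e+04 rad/s; BW = Δω/(2π) = 7210 Hz.

(a) f₀ = 1.592e+05 Hz  (b) Q = 22.08  (c) BW = 7210 Hz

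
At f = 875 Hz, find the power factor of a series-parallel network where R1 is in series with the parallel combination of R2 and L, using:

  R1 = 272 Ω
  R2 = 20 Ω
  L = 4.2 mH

Step 1 — Angular frequency: ω = 2π·f = 2π·875 = 5498 rad/s.
Step 2 — Component impedances:
  R1: Z = R = 272 Ω
  R2: Z = R = 20 Ω
  L: Z = jωL = j·5498·0.0042 = 0 + j23.09 Ω
Step 3 — Parallel branch: R2 || L = 1/(1/R2 + 1/L) = 11.43 + j9.898 Ω.
Step 4 — Series with R1: Z_total = R1 + (R2 || L) = 283.4 + j9.898 Ω = 283.6∠2.0° Ω.
Step 5 — Power factor: PF = cos(φ) = Re(Z)/|Z| = 283.43/283.6 = 0.9994.
Step 6 — Type: Im(Z) = 9.898 ⇒ lagging (phase φ = 2.0°).

PF = 0.9994 (lagging, φ = 2.0°)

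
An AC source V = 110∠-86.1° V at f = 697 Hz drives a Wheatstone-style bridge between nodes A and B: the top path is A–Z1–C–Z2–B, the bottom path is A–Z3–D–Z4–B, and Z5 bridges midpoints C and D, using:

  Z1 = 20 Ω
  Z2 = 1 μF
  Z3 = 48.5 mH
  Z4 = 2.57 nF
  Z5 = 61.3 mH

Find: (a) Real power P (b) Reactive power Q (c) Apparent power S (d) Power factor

Step 1 — Angular frequency: ω = 2π·f = 2π·697 = 4379 rad/s.
Step 2 — Component impedances:
  Z1: Z = R = 20 Ω
  Z2: Z = 1/(jωC) = -j/(ω·C) = 0 - j228.3 Ω
  Z3: Z = jωL = j·4379·0.0485 = 0 + j212.4 Ω
  Z4: Z = 1/(jωC) = -j/(ω·C) = 0 - j8.885e+04 Ω
  Z5: Z = jωL = j·4379·0.0613 = 0 + j268.5 Ω
Step 3 — Bridge requires nodal analysis (the Z5 bridge couples midpoints C and D, so the two paths cannot be reduced to a simple series/parallel combination). Setting node B to ground and injecting 1 A at node A, the 3-node admittance system at A, C, D solves to V_A = Z_AB = 19.91 - j226.9 Ω = 227.8∠-85.0° Ω.
Step 4 — Source phasor: V = 110∠-86.1° V = 7.482 - j109.7 V.
Step 5 — Current: I = V / Z = 0.4828 - j0.009385 A = 0.4829∠-1.1° A.
Step 6 — Complex power: S = V·I* = 4.642 - j52.91 VA.
Step 7 — Real power: P = Re(S) = 4.642 W.
Step 8 — Reactive power: Q = Im(S) = -52.91 VAR.
Step 9 — Apparent power: |S| = 53.12 VA.
Step 10 — Power factor: PF = P/|S| = 0.08739 (leading).

(a) P = 4.642 W  (b) Q = -52.91 VAR  (c) S = 53.12 VA  (d) PF = 0.08739 (leading)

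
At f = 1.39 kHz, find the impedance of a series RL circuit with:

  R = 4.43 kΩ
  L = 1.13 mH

Step 1 — Angular frequency: ω = 2π·f = 2π·1390 = 8734 rad/s.
Step 2 — Component impedances:
  R: Z = R = 4430 Ω
  L: Z = jωL = j·8734·0.00113 = 0 + j9.869 Ω
Step 3 — Series combination: Z_total = R + L = 4430 + j9.869 Ω = 4430∠0.1° Ω.

Z = 4430 + j9.869 Ω = 4430∠0.1° Ω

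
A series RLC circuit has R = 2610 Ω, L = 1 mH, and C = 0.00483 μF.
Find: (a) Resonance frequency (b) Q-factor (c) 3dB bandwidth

Step 1 — Resonance: ω₀ = 1/√(LC) = 1/√(0.001·4.83e-09) = 4.55e+05 rad/s.
Step 2 — f₀ = ω₀/(2π) = 7.242e+04 Hz.
Step 3 — Series Q: Q = ω₀L/R = 4.55e+05·0.001/2610 = 0.1743.
Step 4 — Bandwidth: Δω = ω₀/Q = 2.61e+06 rad/s; BW = Δω/(2π) = 4.154e+05 Hz.

(a) f₀ = 7.242e+04 Hz  (b) Q = 0.1743  (c) BW = 4.154e+05 Hz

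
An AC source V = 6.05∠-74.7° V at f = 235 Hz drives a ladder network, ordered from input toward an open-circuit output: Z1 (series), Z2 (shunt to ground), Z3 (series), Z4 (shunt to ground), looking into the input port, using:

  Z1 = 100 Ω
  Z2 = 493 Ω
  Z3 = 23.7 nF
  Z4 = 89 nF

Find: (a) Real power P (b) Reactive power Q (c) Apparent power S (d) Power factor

Step 1 — Angular frequency: ω = 2π·f = 2π·235 = 1477 rad/s.
Step 2 — Component impedances:
  Z1: Z = R = 100 Ω
  Z2: Z = R = 493 Ω
  Z3: Z = 1/(jωC) = -j/(ω·C) = 0 - j2.858e+04 Ω
  Z4: Z = 1/(jωC) = -j/(ω·C) = 0 - j7610 Ω
Step 3 — Ladder network (open output): work backward from the far end, alternating series and parallel combinations. Z_in = 592.9 - j6.715 Ω = 592.9∠-0.6° Ω.
Step 4 — Source phasor: V = 6.05∠-74.7° V = 1.596 - j5.836 V.
Step 5 — Current: I = V / Z = 0.002804 - j0.009811 A = 0.0102∠-74.1° A.
Step 6 — Complex power: S = V·I* = 0.06173 - j0.0006991 VA.
Step 7 — Real power: P = Re(S) = 0.06173 W.
Step 8 — Reactive power: Q = Im(S) = -0.0006991 VAR.
Step 9 — Apparent power: |S| = 0.06173 VA.
Step 10 — Power factor: PF = P/|S| = 0.9999 (leading).

(a) P = 0.06173 W  (b) Q = -0.0006991 VAR  (c) S = 0.06173 VA  (d) PF = 0.9999 (leading)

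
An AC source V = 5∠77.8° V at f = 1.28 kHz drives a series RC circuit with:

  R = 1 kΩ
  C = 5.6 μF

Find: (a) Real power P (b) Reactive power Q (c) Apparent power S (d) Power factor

Step 1 — Angular frequency: ω = 2π·f = 2π·1280 = 8042 rad/s.
Step 2 — Component impedances:
  R: Z = R = 1000 Ω
  C: Z = 1/(jωC) = -j/(ω·C) = 0 - j22.2 Ω
Step 3 — Series combination: Z_total = R + C = 1000 - j22.2 Ω = 1000∠-1.3° Ω.
Step 4 — Source phasor: V = 5∠77.8° V = 1.057 + j4.887 V.
Step 5 — Current: I = V / Z = 0.0009476 + j0.004908 A = 0.004999∠79.1° A.
Step 6 — Complex power: S = V·I* = 0.02499 - j0.0005548 VA.
Step 7 — Real power: P = Re(S) = 0.02499 W.
Step 8 — Reactive power: Q = Im(S) = -0.0005548 VAR.
Step 9 — Apparent power: |S| = 0.02499 VA.
Step 10 — Power factor: PF = P/|S| = 0.9998 (leading).

(a) P = 0.02499 W  (b) Q = -0.0005548 VAR  (c) S = 0.02499 VA  (d) PF = 0.9998 (leading)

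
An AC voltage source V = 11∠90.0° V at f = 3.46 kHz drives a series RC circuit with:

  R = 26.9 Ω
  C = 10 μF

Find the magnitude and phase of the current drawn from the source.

Step 1 — Angular frequency: ω = 2π·f = 2π·3460 = 2.174e+04 rad/s.
Step 2 — Component impedances:
  R: Z = R = 26.9 Ω
  C: Z = 1/(jωC) = -j/(ω·C) = 0 - j4.6 Ω
Step 3 — Series combination: Z_total = R + C = 26.9 - j4.6 Ω = 27.29∠-9.7° Ω.
Step 4 — Source phasor: V = 11∠90.0° V = 0 + j11 V.
Step 5 — Ohm's law: I = V / Z_total = (0 + j11) / (26.9 - j4.6) = -0.06794 + j0.3973 A.
Step 6 — Convert to polar: |I| = 0.4031 A, ∠I = 99.7°.

I = 0.4031∠99.7° A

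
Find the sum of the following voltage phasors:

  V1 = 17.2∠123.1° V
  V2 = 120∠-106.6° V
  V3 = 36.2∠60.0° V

Step 1 — Convert each phasor to rectangular form:
  V1 = 17.2·(cos(123.1°) + j·sin(123.1°)) = -9.393 + j14.41 V
  V2 = 120·(cos(-106.6°) + j·sin(-106.6°)) = -34.28 - j115 V
  V3 = 36.2·(cos(60.0°) + j·sin(60.0°)) = 18.1 + j31.35 V
Step 2 — Sum components: V_total = -25.58 - j69.24 V.
Step 3 — Convert to polar: |V_total| = 73.81 V, ∠V_total = -110.3°.

V_total = 73.81∠-110.3° V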